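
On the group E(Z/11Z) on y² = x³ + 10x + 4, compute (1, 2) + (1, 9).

The two points share x = 1 and their y-coordinates satisfy 2 + 9 ≡ 0 (mod 11), so they are inverses. Their sum is ∞.

O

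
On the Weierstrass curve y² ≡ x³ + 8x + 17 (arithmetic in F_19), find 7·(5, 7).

Write Q = (5, 7).
Repeated addition: build up to 7Q.
2Q: tangent at (5, 7): λ = (3·5² + 8)/(2·7) ≡ 7/14. 14⁻¹ ≡ 15 (mod 19) since 14·15 = 210 ≡ 1, so λ ≡ 7·15 ≡ 10.
  x = λ² - 5 - 5 = 100 - 10 ≡ 14; y = λ·(5 - 14) - 7 ≡ 17. → (14, 17)
3Q: (14, 17) + (5, 7). λ = (7 - 17)/(5 - 14) ≡ 9/10 mod 19. 10⁻¹ ≡ 2 (mod 19) since 10·2 = 20 ≡ 1, so λ ≡ 18.
  x = λ² - 14 - 5 = 324 - 19 ≡ 1; y = λ·(14 - 1) - 17 ≡ 8. → (1, 8)
4Q: (1, 8) + (5, 7). λ = (7 - 8)/(5 - 1) ≡ 18/4 mod 19. 4⁻¹ ≡ 5 (mod 19), so λ ≡ 14.
  x = λ² - 1 - 5 = 196 - 6 ≡ 0; y = λ·(1 - 0) - 8 ≡ 6. → (0, 6)
5Q: (0, 6) + (5, 7). λ = (7 - 6)/(5 - 0) ≡ 1/5 mod 19. 5⁻¹ ≡ 4 (mod 19), so λ ≡ 4.
  x = λ² - 0 - 5 = 16 - 5 ≡ 11; y = λ·(0 - 11) - 6 ≡ 7. → (11, 7)
6Q: (11, 7) + (5, 7). λ = (7 - 7)/(5 - 11) ≡ 0/13 mod 19. 13⁻¹ ≡ 3 (mod 19), so λ ≡ 0.
  x = λ² - 11 - 5 = 0 - 16 ≡ 3; y = λ·(11 - 3) - 7 ≡ 12. → (3, 12)
7Q: (3, 12) + (5, 7). λ = (7 - 12)/(5 - 3) ≡ 14/2 mod 19. 2⁻¹ ≡ 10 (mod 19), so λ ≡ 7.
  x = λ² - 3 - 5 = 49 - 8 ≡ 3; y = λ·(3 - 3) - 12 ≡ 7. → (3, 7)

(3, 7)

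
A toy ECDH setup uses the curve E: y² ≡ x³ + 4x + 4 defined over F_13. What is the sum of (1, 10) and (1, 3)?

O

The two points share x = 1 and their y-coordinates satisfy 10 + 3 ≡ 0 (mod 13), so they are inverses. Their sum is O.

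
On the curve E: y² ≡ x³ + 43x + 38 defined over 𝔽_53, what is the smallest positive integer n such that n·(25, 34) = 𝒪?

2P: tangent at (25, 34): λ = (3·25² + 43)/(2·34) ≡ 10/15. 15⁻¹ ≡ 46 (mod 53), so λ ≡ 10·46 ≡ 36.
  x = λ² - 25 - 25 = 1296 - 50 ≡ 27; y = λ·(25 - 27) - 34 ≡ 0. → (27, 0)
3P: (27, 0) + (25, 34). λ = (34 - 0)/(25 - 27) ≡ 34/51 mod 53. 51⁻¹ ≡ 26 (mod 53), so λ ≡ 36.
  x = λ² - 27 - 25 = 1296 - 52 ≡ 25; y = λ·(27 - 25) - 0 ≡ 19. → (25, 19)
4P: (25, 19) + (25, 34): same x and y₁ ≡ -y₂, so the sum is 𝒪.
4P = 𝒪, so the order is 4.

4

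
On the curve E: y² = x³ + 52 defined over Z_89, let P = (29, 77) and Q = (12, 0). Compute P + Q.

(29, 77) + (12, 0). λ = (0 - 77)/(12 - 29) ≡ 12/72 mod 89. 72⁻¹ ≡ 68 (mod 89), so λ ≡ 15.
  x = λ² - 29 - 12 = 225 - 41 ≡ 6; y = λ·(29 - 6) - 77 ≡ 1. → (6, 1)

(6, 1)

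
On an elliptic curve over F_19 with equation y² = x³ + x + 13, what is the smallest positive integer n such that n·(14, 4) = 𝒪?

11

2P: tangent at (14, 4): λ = (3·14² + 1)/(2·4) ≡ 0/8. 8⁻¹ ≡ 12 (mod 19), so λ ≡ 0·12 ≡ 0.
  x = λ² - 14 - 14 = 0 - 28 ≡ 10; y = λ·(14 - 10) - 4 ≡ 15. → (10, 15)
3P: (10, 15) + (14, 4). λ = (4 - 15)/(14 - 10) ≡ 8/4 mod 19. 4⁻¹ ≡ 5 (mod 19), so λ ≡ 2.
  x = λ² - 10 - 14 = 4 - 24 ≡ 18; y = λ·(10 - 18) - 15 ≡ 7. → (18, 7)
4P: (18, 7) + (14, 4). λ = (4 - 7)/(14 - 18) ≡ 16/15 mod 19. 15⁻¹ ≡ 14 (mod 19), so λ ≡ 15.
  x = λ² - 18 - 14 = 225 - 32 ≡ 3; y = λ·(18 - 3) - 7 ≡ 9. → (3, 9)
5P: (3, 9) + (14, 4). λ = (4 - 9)/(14 - 3) ≡ 14/11 mod 19. 11⁻¹ ≡ 7 (mod 19), so λ ≡ 3.
  x = λ² - 3 - 14 = 9 - 17 ≡ 11; y = λ·(3 - 11) - 9 ≡ 5. → (11, 5)
6P: (11, 5) + (14, 4). λ = (4 - 5)/(14 - 11) ≡ 18/3 mod 19. 3⁻¹ ≡ 13 (mod 19), so λ ≡ 6.
  x = λ² - 11 - 14 = 36 - 25 ≡ 11; y = λ·(11 - 11) - 5 ≡ 14. → (11, 14)
7P: (11, 14) + (14, 4). λ = (4 - 14)/(14 - 11) ≡ 9/3 mod 19. 3⁻¹ ≡ 13 (mod 19), so λ ≡ 3.
  x = λ² - 11 - 14 = 9 - 25 ≡ 3; y = λ·(11 - 3) - 14 ≡ 10. → (3, 10)
8P: (3, 10) + (14, 4). λ = (4 - 10)/(14 - 3) ≡ 13/11 mod 19. 11⁻¹ ≡ 7 (mod 19), so λ ≡ 15.
  x = λ² - 3 - 14 = 225 - 17 ≡ 18; y = λ·(3 - 18) - 10 ≡ 12. → (18, 12)
9P: (18, 12) + (14, 4). λ = (4 - 12)/(14 - 18) ≡ 11/15 mod 19. 15⁻¹ ≡ 14 (mod 19), so λ ≡ 2.
  x = λ² - 18 - 14 = 4 - 32 ≡ 10; y = λ·(18 - 10) - 12 ≡ 4. → (10, 4)
10P: (10, 4) + (14, 4). λ = (4 - 4)/(14 - 10) ≡ 0/4 mod 19. 4⁻¹ ≡ 5 (mod 19), so λ ≡ 0.
  x = λ² - 10 - 14 = 0 - 24 ≡ 14; y = λ·(10 - 14) - 4 ≡ 15. → (14, 15)
11P: (14, 15) + (14, 4): same x and y₁ ≡ -y₂, so the sum is 𝒪.
11P = 𝒪, so the order is 11.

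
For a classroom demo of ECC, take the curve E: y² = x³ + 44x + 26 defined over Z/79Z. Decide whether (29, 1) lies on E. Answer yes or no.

no

y² = 1² ≡ 1; x³ + 44x + 26 = 25691 ≡ 16 (mod 79). 1 ≠ 16.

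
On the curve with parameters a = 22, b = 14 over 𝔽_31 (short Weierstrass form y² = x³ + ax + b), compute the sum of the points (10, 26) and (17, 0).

(10, 26) + (17, 0). λ = (0 - 26)/(17 - 10) ≡ 5/7 mod 31. 7⁻¹ ≡ 9 (mod 31), so λ ≡ 14.
  x = λ² - 10 - 17 = 196 - 27 ≡ 14; y = λ·(10 - 14) - 26 ≡ 11. → (14, 11)

(14, 11)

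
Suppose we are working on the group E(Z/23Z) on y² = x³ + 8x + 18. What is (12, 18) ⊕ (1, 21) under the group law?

(12, 18) + (1, 21). λ = (21 - 18)/(1 - 12) ≡ 3/12 mod 23. 12⁻¹ ≡ 2 (mod 23), so λ ≡ 6.
  x = λ² - 12 - 1 = 36 - 13 ≡ 0; y = λ·(12 - 0) - 18 ≡ 8. → (0, 8)

(0, 8)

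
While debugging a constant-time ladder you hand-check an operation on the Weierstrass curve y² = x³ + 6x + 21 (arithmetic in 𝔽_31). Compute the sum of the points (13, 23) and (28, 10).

(13, 23) + (28, 10). λ = (10 - 23)/(28 - 13) ≡ 18/15 mod 31. 15⁻¹ ≡ 29 (mod 31) since 15·29 = 435 ≡ 1, so λ ≡ 26.
  x = λ² - 13 - 28 = 676 - 41 ≡ 15; y = λ·(13 - 15) - 23 ≡ 18. → (15, 18)

(15, 18)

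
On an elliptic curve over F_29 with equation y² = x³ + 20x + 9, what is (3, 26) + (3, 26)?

(3, 3)

tangent at (3, 26): λ = (3·3² + 20)/(2·26) ≡ 18/23. 23⁻¹ ≡ 24 (mod 29) since 23·24 = 552 ≡ 1, so λ ≡ 18·24 ≡ 26.
  x = λ² - 3 - 3 = 676 - 6 ≡ 3; y = λ·(3 - 3) - 26 ≡ 3. → (3, 3)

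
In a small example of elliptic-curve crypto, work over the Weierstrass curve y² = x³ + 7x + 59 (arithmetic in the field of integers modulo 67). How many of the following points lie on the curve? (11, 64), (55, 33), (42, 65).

1

(11, 64): 64² ≡ 9, rhs ≡ 60 → off.
(55, 33): 33² ≡ 17, rhs ≡ 56 → off.
(42, 65): 65² ≡ 4, rhs ≡ 4 → on.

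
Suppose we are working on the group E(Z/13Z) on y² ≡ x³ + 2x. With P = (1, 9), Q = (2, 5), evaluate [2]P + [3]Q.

(2, 5)

First 2P:
Repeated addition: build up to 2P.
2P: tangent at (1, 9): λ = (3·1² + 2)/(2·9) ≡ 5/5. 5⁻¹ ≡ 8 (mod 13), so λ ≡ 5·8 ≡ 1.
  x = λ² - 1 - 1 = 1 - 2 ≡ 12; y = λ·(1 - 12) - 9 ≡ 6. → (12, 6)
2P = (12, 6).
Next 3Q:
Repeated addition: build up to 3Q.
2Q: tangent at (2, 5): λ = (3·2² + 2)/(2·5) ≡ 1/10. 10⁻¹ ≡ 4 (mod 13), so λ ≡ 1·4 ≡ 4.
  x = λ² - 2 - 2 = 16 - 4 ≡ 12; y = λ·(2 - 12) - 5 ≡ 7. → (12, 7)
3Q: (12, 7) + (2, 5). λ = (5 - 7)/(2 - 12) ≡ 11/3 mod 13. 3⁻¹ ≡ 9 (mod 13) since 3·9 = 27 ≡ 1, so λ ≡ 8.
  x = λ² - 12 - 2 = 64 - 14 ≡ 11; y = λ·(12 - 11) - 7 ≡ 1. → (11, 1)
3Q = (11, 1).
Finally 2P + 3Q:
(12, 6) + (11, 1). λ = (1 - 6)/(11 - 12) ≡ 8/12 mod 13. 12⁻¹ ≡ 12 (mod 13) since 12·12 = 144 ≡ 1, so λ ≡ 5.
  x = λ² - 12 - 11 = 25 - 23 ≡ 2; y = λ·(12 - 2) - 6 ≡ 5. → (2, 5)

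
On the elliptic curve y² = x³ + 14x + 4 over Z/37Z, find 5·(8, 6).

Write Q = (8, 6).
Repeated addition: build up to 5Q.
2Q: tangent at (8, 6): λ = (3·8² + 14)/(2·6) ≡ 21/12. 12⁻¹ ≡ 34 (mod 37) since 12·34 = 408 ≡ 1, so λ ≡ 21·34 ≡ 11.
  x = λ² - 8 - 8 = 121 - 16 ≡ 31; y = λ·(8 - 31) - 6 ≡ 0. → (31, 0)
3Q: (31, 0) + (8, 6). λ = (6 - 0)/(8 - 31) ≡ 6/14 mod 37. 14⁻¹ ≡ 8 (mod 37), so λ ≡ 11.
  x = λ² - 31 - 8 = 121 - 39 ≡ 8; y = λ·(31 - 8) - 0 ≡ 31. → (8, 31)
4Q: (8, 31) + (8, 6): same x and y₁ ≡ -y₂, so the sum is O.
5Q: O + (8, 6) = (8, 6) (identity).

(8, 6)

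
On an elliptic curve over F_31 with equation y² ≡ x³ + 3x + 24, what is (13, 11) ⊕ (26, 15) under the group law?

(2, 21)

(13, 11) + (26, 15). λ = (15 - 11)/(26 - 13) ≡ 4/13 mod 31. 13⁻¹ ≡ 12 (mod 31), so λ ≡ 17.
  x = λ² - 13 - 26 = 289 - 39 ≡ 2; y = λ·(13 - 2) - 11 ≡ 21. → (2, 21)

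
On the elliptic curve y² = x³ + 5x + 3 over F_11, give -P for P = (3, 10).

-(3, 10) = (3, -10 mod 11) = (3, 1).

(3, 1)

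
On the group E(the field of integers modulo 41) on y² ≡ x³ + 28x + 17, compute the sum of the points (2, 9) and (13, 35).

(16, 25)

(2, 9) + (13, 35). λ = (35 - 9)/(13 - 2) ≡ 26/11 mod 41. 11⁻¹ ≡ 15 (mod 41) since 11·15 = 165 ≡ 1, so λ ≡ 21.
  x = λ² - 2 - 13 = 441 - 15 ≡ 16; y = λ·(2 - 16) - 9 ≡ 25. → (16, 25)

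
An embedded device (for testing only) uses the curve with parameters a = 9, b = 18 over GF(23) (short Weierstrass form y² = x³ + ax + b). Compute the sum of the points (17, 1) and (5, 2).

(17, 1) + (5, 2). λ = (2 - 1)/(5 - 17) ≡ 1/11 mod 23. 11⁻¹ ≡ 21 (mod 23) since 11·21 = 231 ≡ 1, so λ ≡ 21.
  x = λ² - 17 - 5 = 441 - 22 ≡ 5; y = λ·(17 - 5) - 1 ≡ 21. → (5, 21)

(5, 21)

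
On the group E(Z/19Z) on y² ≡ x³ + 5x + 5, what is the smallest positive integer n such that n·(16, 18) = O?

7

2P: tangent at (16, 18): λ = (3·16² + 5)/(2·18) ≡ 13/17. 17⁻¹ ≡ 9 (mod 19) since 17·9 = 153 ≡ 1, so λ ≡ 13·9 ≡ 3.
  x = λ² - 16 - 16 = 9 - 32 ≡ 15; y = λ·(16 - 15) - 18 ≡ 4. → (15, 4)
3P: (15, 4) + (16, 18). λ = (18 - 4)/(16 - 15) ≡ 14/1 mod 19. 1⁻¹ ≡ 1 (mod 19) since 1·1 = 1 ≡ 1, so λ ≡ 14.
  x = λ² - 15 - 16 = 196 - 31 ≡ 13; y = λ·(15 - 13) - 4 ≡ 5. → (13, 5)
4P: (13, 5) + (16, 18). λ = (18 - 5)/(16 - 13) ≡ 13/3 mod 19. 3⁻¹ ≡ 13 (mod 19) since 3·13 = 39 ≡ 1, so λ ≡ 17.
  x = λ² - 13 - 16 = 289 - 29 ≡ 13; y = λ·(13 - 13) - 5 ≡ 14. → (13, 14)
5P: (13, 14) + (16, 18). λ = (18 - 14)/(16 - 13) ≡ 4/3 mod 19. 3⁻¹ ≡ 13 (mod 19) since 3·13 = 39 ≡ 1, so λ ≡ 14.
  x = λ² - 13 - 16 = 196 - 29 ≡ 15; y = λ·(13 - 15) - 14 ≡ 15. → (15, 15)
6P: (15, 15) + (16, 18). λ = (18 - 15)/(16 - 15) ≡ 3/1 mod 19. 1⁻¹ ≡ 1 (mod 19) since 1·1 = 1 ≡ 1, so λ ≡ 3.
  x = λ² - 15 - 16 = 9 - 31 ≡ 16; y = λ·(15 - 16) - 15 ≡ 1. → (16, 1)
7P: (16, 1) + (16, 18): same x and y₁ ≡ -y₂, so the sum is O.
7P = O, so the order is 7.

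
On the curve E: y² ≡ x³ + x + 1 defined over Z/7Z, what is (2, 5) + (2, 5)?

tangent at (2, 5): λ = (3·2² + 1)/(2·5) ≡ 6/3. 3⁻¹ ≡ 5 (mod 7), so λ ≡ 6·5 ≡ 2.
  x = λ² - 2 - 2 = 4 - 4 ≡ 0; y = λ·(2 - 0) - 5 ≡ 6. → (0, 6)

(0, 6)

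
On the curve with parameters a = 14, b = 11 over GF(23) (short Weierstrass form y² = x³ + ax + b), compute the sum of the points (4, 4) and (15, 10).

(4, 4) + (15, 10). λ = (10 - 4)/(15 - 4) ≡ 6/11 mod 23. 11⁻¹ ≡ 21 (mod 23) since 11·21 = 231 ≡ 1, so λ ≡ 11.
  x = λ² - 4 - 15 = 121 - 19 ≡ 10; y = λ·(4 - 10) - 4 ≡ 22. → (10, 22)

(10, 22)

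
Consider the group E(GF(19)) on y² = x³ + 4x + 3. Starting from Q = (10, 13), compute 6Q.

Repeated addition: build up to 6Q.
2Q: tangent at (10, 13): λ = (3·10² + 4)/(2·13) ≡ 0/7. 7⁻¹ ≡ 11 (mod 19) since 7·11 = 77 ≡ 1, so λ ≡ 0·11 ≡ 0.
  x = λ² - 10 - 10 = 0 - 20 ≡ 18; y = λ·(10 - 18) - 13 ≡ 6. → (18, 6)
3Q: (18, 6) + (10, 13). λ = (13 - 6)/(10 - 18) ≡ 7/11 mod 19. 11⁻¹ ≡ 7 (mod 19) since 11·7 = 77 ≡ 1, so λ ≡ 11.
  x = λ² - 18 - 10 = 121 - 28 ≡ 17; y = λ·(18 - 17) - 6 ≡ 5. → (17, 5)
4Q: (17, 5) + (10, 13). λ = (13 - 5)/(10 - 17) ≡ 8/12 mod 19. 12⁻¹ ≡ 8 (mod 19), so λ ≡ 7.
  x = λ² - 17 - 10 = 49 - 27 ≡ 3; y = λ·(17 - 3) - 5 ≡ 17. → (3, 17)
5Q: (3, 17) + (10, 13). λ = (13 - 17)/(10 - 3) ≡ 15/7 mod 19. 7⁻¹ ≡ 11 (mod 19), so λ ≡ 13.
  x = λ² - 3 - 10 = 169 - 13 ≡ 4; y = λ·(3 - 4) - 17 ≡ 8. → (4, 8)
6Q: (4, 8) + (10, 13). λ = (13 - 8)/(10 - 4) ≡ 5/6 mod 19. 6⁻¹ ≡ 16 (mod 19), so λ ≡ 4.
  x = λ² - 4 - 10 = 16 - 14 ≡ 2; y = λ·(4 - 2) - 8 ≡ 0. → (2, 0)

(2, 0)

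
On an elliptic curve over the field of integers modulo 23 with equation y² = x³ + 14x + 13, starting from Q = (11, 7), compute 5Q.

(4, 8)

Double-and-add on 5 = (101)₂. Start with Q = (11, 7) for the leading 1-bit.
double: tangent at (11, 7): λ = (3·11² + 14)/(2·7) ≡ 9/14. 14⁻¹ ≡ 5 (mod 23), so λ ≡ 9·5 ≡ 22.
  x = λ² - 11 - 11 = 484 - 22 ≡ 2; y = λ·(11 - 2) - 7 ≡ 7. → (2, 7)
double: tangent at (2, 7): λ = (3·2² + 14)/(2·7) ≡ 3/14. 14⁻¹ ≡ 5 (mod 23), so λ ≡ 3·5 ≡ 15.
  x = λ² - 2 - 2 = 225 - 4 ≡ 14; y = λ·(2 - 14) - 7 ≡ 20. → (14, 20)
add Q: (14, 20) + (11, 7). λ = (7 - 20)/(11 - 14) ≡ 10/20 mod 23. 20⁻¹ ≡ 15 (mod 23) since 20·15 = 300 ≡ 1, so λ ≡ 12.
  x = λ² - 14 - 11 = 144 - 25 ≡ 4; y = λ·(14 - 4) - 20 ≡ 8. → (4, 8)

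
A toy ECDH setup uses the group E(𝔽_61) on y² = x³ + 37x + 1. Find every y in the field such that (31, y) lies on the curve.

16, 45

x³ + 37x + 1 = 30939 ≡ 12 (mod 61).
Square roots of 12 mod 61: 16 and 45 (since 16² = 256 ≡ 12).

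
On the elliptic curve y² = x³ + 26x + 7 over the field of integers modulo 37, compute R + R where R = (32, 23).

tangent at (32, 23): λ = (3·32² + 26)/(2·23) ≡ 27/9. 9⁻¹ ≡ 33 (mod 37), so λ ≡ 27·33 ≡ 3.
  x = λ² - 32 - 32 = 9 - 64 ≡ 19; y = λ·(32 - 19) - 23 ≡ 16. → (19, 16)

(19, 16)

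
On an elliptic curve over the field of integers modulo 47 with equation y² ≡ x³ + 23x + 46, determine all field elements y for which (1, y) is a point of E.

none

x³ + 23x + 46 = 70 ≡ 23 (mod 47).
23 is a non-residue mod 47; no y exists.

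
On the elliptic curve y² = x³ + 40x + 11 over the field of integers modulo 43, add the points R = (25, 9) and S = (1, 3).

(25, 9) + (1, 3). λ = (3 - 9)/(1 - 25) ≡ 37/19 mod 43. 19⁻¹ ≡ 34 (mod 43), so λ ≡ 11.
  x = λ² - 25 - 1 = 121 - 26 ≡ 9; y = λ·(25 - 9) - 9 ≡ 38. → (9, 38)

(9, 38)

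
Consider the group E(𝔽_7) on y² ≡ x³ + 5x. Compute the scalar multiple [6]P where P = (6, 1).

(4, 0)

Repeated addition: build up to 6P.
2P: tangent at (6, 1): λ = (3·6² + 5)/(2·1) ≡ 1/2. 2⁻¹ ≡ 4 (mod 7), so λ ≡ 1·4 ≡ 4.
  x = λ² - 6 - 6 = 16 - 12 ≡ 4; y = λ·(6 - 4) - 1 ≡ 0. → (4, 0)
3P: (4, 0) + (6, 1). λ = (1 - 0)/(6 - 4) ≡ 1/2 mod 7. 2⁻¹ ≡ 4 (mod 7), so λ ≡ 4.
  x = λ² - 4 - 6 = 16 - 10 ≡ 6; y = λ·(4 - 6) - 0 ≡ 6. → (6, 6)
4P: (6, 6) + (6, 1): same x and y₁ ≡ -y₂, so the sum is O.
5P: O + (6, 1) = (6, 1) (identity).
6P: tangent at (6, 1): λ = (3·6² + 5)/(2·1) ≡ 1/2. 2⁻¹ ≡ 4 (mod 7), so λ ≡ 1·4 ≡ 4.
  x = λ² - 6 - 6 = 16 - 12 ≡ 4; y = λ·(6 - 4) - 1 ≡ 0. → (4, 0)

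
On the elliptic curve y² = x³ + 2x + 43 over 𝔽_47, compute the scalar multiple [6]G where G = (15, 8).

(12, 44)

Double-and-add on 6 = (110)₂. Start with G = (15, 8) for the leading 1-bit.
double: tangent at (15, 8): λ = (3·15² + 2)/(2·8) ≡ 19/16. 16⁻¹ ≡ 3 (mod 47), so λ ≡ 19·3 ≡ 10.
  x = λ² - 15 - 15 = 100 - 30 ≡ 23; y = λ·(15 - 23) - 8 ≡ 6. → (23, 6)
add G: (23, 6) + (15, 8). λ = (8 - 6)/(15 - 23) ≡ 2/39 mod 47. 39⁻¹ ≡ 41 (mod 47), so λ ≡ 35.
  x = λ² - 23 - 15 = 1225 - 38 ≡ 12; y = λ·(23 - 12) - 6 ≡ 3. → (12, 3)
double: tangent at (12, 3): λ = (3·12² + 2)/(2·3) ≡ 11/6. 6⁻¹ ≡ 8 (mod 47), so λ ≡ 11·8 ≡ 41.
  x = λ² - 12 - 12 = 1681 - 24 ≡ 12; y = λ·(12 - 12) - 3 ≡ 44. → (12, 44)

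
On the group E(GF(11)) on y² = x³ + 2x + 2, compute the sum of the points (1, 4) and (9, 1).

(2, 6)

(1, 4) + (9, 1). λ = (1 - 4)/(9 - 1) ≡ 8/8 mod 11. 8⁻¹ ≡ 7 (mod 11), so λ ≡ 1.
  x = λ² - 1 - 9 = 1 - 10 ≡ 2; y = λ·(1 - 2) - 4 ≡ 6. → (2, 6)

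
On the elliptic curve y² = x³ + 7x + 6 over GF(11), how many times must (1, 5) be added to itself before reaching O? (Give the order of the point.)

2P: tangent at (1, 5): λ = (3·1² + 7)/(2·5) ≡ 10/10. 10⁻¹ ≡ 10 (mod 11), so λ ≡ 10·10 ≡ 1.
  x = λ² - 1 - 1 = 1 - 2 ≡ 10; y = λ·(1 - 10) - 5 ≡ 8. → (10, 8)
3P: (10, 8) + (1, 5). λ = (5 - 8)/(1 - 10) ≡ 8/2 mod 11. 2⁻¹ ≡ 6 (mod 11) since 2·6 = 12 ≡ 1, so λ ≡ 4.
  x = λ² - 10 - 1 = 16 - 11 ≡ 5; y = λ·(10 - 5) - 8 ≡ 1. → (5, 1)
4P: (5, 1) + (1, 5). λ = (5 - 1)/(1 - 5) ≡ 4/7 mod 11. 7⁻¹ ≡ 8 (mod 11), so λ ≡ 10.
  x = λ² - 5 - 1 = 100 - 6 ≡ 6; y = λ·(5 - 6) - 1 ≡ 0. → (6, 0)
5P: (6, 0) + (1, 5). λ = (5 - 0)/(1 - 6) ≡ 5/6 mod 11. 6⁻¹ ≡ 2 (mod 11), so λ ≡ 10.
  x = λ² - 6 - 1 = 100 - 7 ≡ 5; y = λ·(6 - 5) - 0 ≡ 10. → (5, 10)
6P: (5, 10) + (1, 5). λ = (5 - 10)/(1 - 5) ≡ 6/7 mod 11. 7⁻¹ ≡ 8 (mod 11), so λ ≡ 4.
  x = λ² - 5 - 1 = 16 - 6 ≡ 10; y = λ·(5 - 10) - 10 ≡ 3. → (10, 3)
7P: (10, 3) + (1, 5). λ = (5 - 3)/(1 - 10) ≡ 2/2 mod 11. 2⁻¹ ≡ 6 (mod 11), so λ ≡ 1.
  x = λ² - 10 - 1 = 1 - 11 ≡ 1; y = λ·(10 - 1) - 3 ≡ 6. → (1, 6)
8P: (1, 6) + (1, 5): same x and y₁ ≡ -y₂, so the sum is O.
8P = O, so the order is 8.

8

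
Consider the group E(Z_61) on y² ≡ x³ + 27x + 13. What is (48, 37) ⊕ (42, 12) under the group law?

(48, 37) + (42, 12). λ = (12 - 37)/(42 - 48) ≡ 36/55 mod 61. 55⁻¹ ≡ 10 (mod 61) since 55·10 = 550 ≡ 1, so λ ≡ 55.
  x = λ² - 48 - 42 = 3025 - 90 ≡ 7; y = λ·(48 - 7) - 37 ≡ 22. → (7, 22)

(7, 22)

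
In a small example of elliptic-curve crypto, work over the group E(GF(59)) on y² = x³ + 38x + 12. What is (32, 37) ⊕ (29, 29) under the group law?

(32, 37) + (29, 29). λ = (29 - 37)/(29 - 32) ≡ 51/56 mod 59. 56⁻¹ ≡ 39 (mod 59), so λ ≡ 42.
  x = λ² - 32 - 29 = 1764 - 61 ≡ 51; y = λ·(32 - 51) - 37 ≡ 50. → (51, 50)

(51, 50)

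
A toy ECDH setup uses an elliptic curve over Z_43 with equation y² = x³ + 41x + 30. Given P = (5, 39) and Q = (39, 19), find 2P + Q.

O

First 2P:
Repeated addition: build up to 2P.
2P: tangent at (5, 39): λ = (3·5² + 41)/(2·39) ≡ 30/35. 35⁻¹ ≡ 16 (mod 43) since 35·16 = 560 ≡ 1, so λ ≡ 30·16 ≡ 7.
  x = λ² - 5 - 5 = 49 - 10 ≡ 39; y = λ·(5 - 39) - 39 ≡ 24. → (39, 24)
2P = (39, 24).
Finally 2P + Q:
(39, 24) + (39, 19): same x and y₁ ≡ -y₂, so the sum is ∞.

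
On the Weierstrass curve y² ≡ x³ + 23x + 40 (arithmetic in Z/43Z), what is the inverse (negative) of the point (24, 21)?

(24, 22)

-(24, 21) = (24, -21 mod 43) = (24, 22).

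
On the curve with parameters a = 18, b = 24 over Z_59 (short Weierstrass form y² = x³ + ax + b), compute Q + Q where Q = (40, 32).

(54, 24)

tangent at (40, 32): λ = (3·40² + 18)/(2·32) ≡ 39/5. 5⁻¹ ≡ 12 (mod 59), so λ ≡ 39·12 ≡ 55.
  x = λ² - 40 - 40 = 3025 - 80 ≡ 54; y = λ·(40 - 54) - 32 ≡ 24. → (54, 24)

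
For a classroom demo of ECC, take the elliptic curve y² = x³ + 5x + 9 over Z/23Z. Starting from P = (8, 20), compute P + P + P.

Repeated addition: build up to 3P.
2P: tangent at (8, 20): λ = (3·8² + 5)/(2·20) ≡ 13/17. 17⁻¹ ≡ 19 (mod 23), so λ ≡ 13·19 ≡ 17.
  x = λ² - 8 - 8 = 289 - 16 ≡ 20; y = λ·(8 - 20) - 20 ≡ 6. → (20, 6)
3P: (20, 6) + (8, 20). λ = (20 - 6)/(8 - 20) ≡ 14/11 mod 23. 11⁻¹ ≡ 21 (mod 23) since 11·21 = 231 ≡ 1, so λ ≡ 18.
  x = λ² - 20 - 8 = 324 - 28 ≡ 20; y = λ·(20 - 20) - 6 ≡ 17. → (20, 17)

(20, 17)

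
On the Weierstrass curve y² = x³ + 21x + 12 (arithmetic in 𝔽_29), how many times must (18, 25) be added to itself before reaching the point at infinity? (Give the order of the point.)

2P: tangent at (18, 25): λ = (3·18² + 21)/(2·25) ≡ 7/21. 21⁻¹ ≡ 18 (mod 29) since 21·18 = 378 ≡ 1, so λ ≡ 7·18 ≡ 10.
  x = λ² - 18 - 18 = 100 - 36 ≡ 6; y = λ·(18 - 6) - 25 ≡ 8. → (6, 8)
3P: (6, 8) + (18, 25). λ = (25 - 8)/(18 - 6) ≡ 17/12 mod 29. 12⁻¹ ≡ 17 (mod 29), so λ ≡ 28.
  x = λ² - 6 - 18 = 784 - 24 ≡ 6; y = λ·(6 - 6) - 8 ≡ 21. → (6, 21)
4P: (6, 21) + (18, 25). λ = (25 - 21)/(18 - 6) ≡ 4/12 mod 29. 12⁻¹ ≡ 17 (mod 29) since 12·17 = 204 ≡ 1, so λ ≡ 10.
  x = λ² - 6 - 18 = 100 - 24 ≡ 18; y = λ·(6 - 18) - 21 ≡ 4. → (18, 4)
5P: (18, 4) + (18, 25): same x and y₁ ≡ -y₂, so the sum is the point at infinity.
5P = the point at infinity, so the order is 5.

5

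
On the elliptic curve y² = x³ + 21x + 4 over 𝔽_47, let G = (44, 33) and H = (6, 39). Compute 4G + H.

First 4G:
Double-and-add on 4 = (100)₂. Start with G = (44, 33) for the leading 1-bit.
double: tangent at (44, 33): λ = (3·44² + 21)/(2·33) ≡ 1/19. 19⁻¹ ≡ 5 (mod 47) since 19·5 = 95 ≡ 1, so λ ≡ 1·5 ≡ 5.
  x = λ² - 44 - 44 = 25 - 88 ≡ 31; y = λ·(44 - 31) - 33 ≡ 32. → (31, 32)
double: tangent at (31, 32): λ = (3·31² + 21)/(2·32) ≡ 37/17. 17⁻¹ ≡ 36 (mod 47), so λ ≡ 37·36 ≡ 16.
  x = λ² - 31 - 31 = 256 - 62 ≡ 6; y = λ·(31 - 6) - 32 ≡ 39. → (6, 39)
4G = (6, 39).
Finally 4G + H:
tangent at (6, 39): λ = (3·6² + 21)/(2·39) ≡ 35/31. 31⁻¹ ≡ 44 (mod 47) since 31·44 = 1364 ≡ 1, so λ ≡ 35·44 ≡ 36.
  x = λ² - 6 - 6 = 1296 - 12 ≡ 15; y = λ·(6 - 15) - 39 ≡ 13. → (15, 13)

(15, 13)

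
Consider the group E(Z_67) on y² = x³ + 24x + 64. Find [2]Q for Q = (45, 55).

(24, 27)

tangent at (45, 55): λ = (3·45² + 24)/(2·55) ≡ 2/43. 43⁻¹ ≡ 53 (mod 67) since 43·53 = 2279 ≡ 1, so λ ≡ 2·53 ≡ 39.
  x = λ² - 45 - 45 = 1521 - 90 ≡ 24; y = λ·(45 - 24) - 55 ≡ 27. → (24, 27)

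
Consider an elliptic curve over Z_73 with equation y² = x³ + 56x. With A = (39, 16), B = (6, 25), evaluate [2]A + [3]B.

First 2A:
Repeated addition: build up to 2A.
2A: tangent at (39, 16): λ = (3·39² + 56)/(2·16) ≡ 20/32. 32⁻¹ ≡ 16 (mod 73) since 32·16 = 512 ≡ 1, so λ ≡ 20·16 ≡ 28.
  x = λ² - 39 - 39 = 784 - 78 ≡ 49; y = λ·(39 - 49) - 16 ≡ 69. → (49, 69)
2A = (49, 69).
Next 3B:
Repeated addition: build up to 3B.
2B: tangent at (6, 25): λ = (3·6² + 56)/(2·25) ≡ 18/50. 50⁻¹ ≡ 19 (mod 73), so λ ≡ 18·19 ≡ 50.
  x = λ² - 6 - 6 = 2500 - 12 ≡ 6; y = λ·(6 - 6) - 25 ≡ 48. → (6, 48)
3B: (6, 48) + (6, 25): same x and y₁ ≡ -y₂, so the sum is the point at infinity.
3B = the point at infinity.
Finally 2A + 3B:
(49, 69) + the point at infinity = (49, 69) (identity).

(49, 69)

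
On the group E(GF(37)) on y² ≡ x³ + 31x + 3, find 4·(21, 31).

Write P = (21, 31).
Double-and-add on 4 = (100)₂. Start with P = (21, 31) for the leading 1-bit.
double: tangent at (21, 31): λ = (3·21² + 31)/(2·31) ≡ 22/25. 25⁻¹ ≡ 3 (mod 37), so λ ≡ 22·3 ≡ 29.
  x = λ² - 21 - 21 = 841 - 42 ≡ 22; y = λ·(21 - 22) - 31 ≡ 14. → (22, 14)
double: tangent at (22, 14): λ = (3·22² + 31)/(2·14) ≡ 3/28. 28⁻¹ ≡ 4 (mod 37), so λ ≡ 3·4 ≡ 12.
  x = λ² - 22 - 22 = 144 - 44 ≡ 26; y = λ·(22 - 26) - 14 ≡ 12. → (26, 12)

(26, 12)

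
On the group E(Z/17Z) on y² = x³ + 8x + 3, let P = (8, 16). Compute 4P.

Double-and-add on 4 = (100)₂. Start with P = (8, 16) for the leading 1-bit.
double: tangent at (8, 16): λ = (3·8² + 8)/(2·16) ≡ 13/15. 15⁻¹ ≡ 8 (mod 17), so λ ≡ 13·8 ≡ 2.
  x = λ² - 8 - 8 = 4 - 16 ≡ 5; y = λ·(8 - 5) - 16 ≡ 7. → (5, 7)
double: tangent at (5, 7): λ = (3·5² + 8)/(2·7) ≡ 15/14. 14⁻¹ ≡ 11 (mod 17) since 14·11 = 154 ≡ 1, so λ ≡ 15·11 ≡ 12.
  x = λ² - 5 - 5 = 144 - 10 ≡ 15; y = λ·(5 - 15) - 7 ≡ 9. → (15, 9)

(15, 9)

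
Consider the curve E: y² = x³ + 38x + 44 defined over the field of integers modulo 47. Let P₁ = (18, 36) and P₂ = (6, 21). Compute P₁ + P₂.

(18, 36) + (6, 21). λ = (21 - 36)/(6 - 18) ≡ 32/35 mod 47. 35⁻¹ ≡ 43 (mod 47) since 35·43 = 1505 ≡ 1, so λ ≡ 13.
  x = λ² - 18 - 6 = 169 - 24 ≡ 4; y = λ·(18 - 4) - 36 ≡ 5. → (4, 5)

(4, 5)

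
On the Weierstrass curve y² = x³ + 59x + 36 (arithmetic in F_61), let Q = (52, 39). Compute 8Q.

Double-and-add on 8 = (1000)₂. Start with Q = (52, 39) for the leading 1-bit.
double: tangent at (52, 39): λ = (3·52² + 59)/(2·39) ≡ 58/17. 17⁻¹ ≡ 18 (mod 61), so λ ≡ 58·18 ≡ 7.
  x = λ² - 52 - 52 = 49 - 104 ≡ 6; y = λ·(52 - 6) - 39 ≡ 39. → (6, 39)
double: tangent at (6, 39): λ = (3·6² + 59)/(2·39) ≡ 45/17. 17⁻¹ ≡ 18 (mod 61), so λ ≡ 45·18 ≡ 17.
  x = λ² - 6 - 6 = 289 - 12 ≡ 33; y = λ·(6 - 33) - 39 ≡ 51. → (33, 51)
double: tangent at (33, 51): λ = (3·33² + 59)/(2·51) ≡ 32/41. 41⁻¹ ≡ 3 (mod 61), so λ ≡ 32·3 ≡ 35.
  x = λ² - 33 - 33 = 1225 - 66 ≡ 0; y = λ·(33 - 0) - 51 ≡ 6. → (0, 6)

(0, 6)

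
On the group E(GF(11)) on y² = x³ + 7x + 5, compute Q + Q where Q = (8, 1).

tangent at (8, 1): λ = (3·8² + 7)/(2·1) ≡ 1/2. 2⁻¹ ≡ 6 (mod 11), so λ ≡ 1·6 ≡ 6.
  x = λ² - 8 - 8 = 36 - 16 ≡ 9; y = λ·(8 - 9) - 1 ≡ 4. → (9, 4)

(9, 4)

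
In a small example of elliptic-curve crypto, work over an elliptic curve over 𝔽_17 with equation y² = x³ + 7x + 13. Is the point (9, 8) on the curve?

y² = 8² ≡ 13; x³ + 7x + 13 = 805 ≡ 6 (mod 17). 13 ≠ 6.

no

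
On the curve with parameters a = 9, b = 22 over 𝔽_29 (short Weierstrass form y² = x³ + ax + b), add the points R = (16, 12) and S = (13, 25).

(16, 12) + (13, 25). λ = (25 - 12)/(13 - 16) ≡ 13/26 mod 29. 26⁻¹ ≡ 19 (mod 29) since 26·19 = 494 ≡ 1, so λ ≡ 15.
  x = λ² - 16 - 13 = 225 - 29 ≡ 22; y = λ·(16 - 22) - 12 ≡ 14. → (22, 14)

(22, 14)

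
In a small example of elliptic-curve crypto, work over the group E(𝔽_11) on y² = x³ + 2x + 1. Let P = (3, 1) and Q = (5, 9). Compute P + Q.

(3, 1) + (5, 9). λ = (9 - 1)/(5 - 3) ≡ 8/2 mod 11. 2⁻¹ ≡ 6 (mod 11) since 2·6 = 12 ≡ 1, so λ ≡ 4.
  x = λ² - 3 - 5 = 16 - 8 ≡ 8; y = λ·(3 - 8) - 1 ≡ 1. → (8, 1)

(8, 1)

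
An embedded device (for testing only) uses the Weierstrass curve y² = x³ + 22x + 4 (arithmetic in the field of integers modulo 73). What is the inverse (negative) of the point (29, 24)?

-(29, 24) = (29, -24 mod 73) = (29, 49).

(29, 49)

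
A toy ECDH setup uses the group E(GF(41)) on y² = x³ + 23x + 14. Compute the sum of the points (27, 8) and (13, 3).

(27, 8) + (13, 3). λ = (3 - 8)/(13 - 27) ≡ 36/27 mod 41. 27⁻¹ ≡ 38 (mod 41), so λ ≡ 15.
  x = λ² - 27 - 13 = 225 - 40 ≡ 21; y = λ·(27 - 21) - 8 ≡ 0. → (21, 0)

(21, 0)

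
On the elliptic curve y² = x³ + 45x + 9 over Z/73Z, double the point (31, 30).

(36, 18)

tangent at (31, 30): λ = (3·31² + 45)/(2·30) ≡ 8/60. 60⁻¹ ≡ 28 (mod 73), so λ ≡ 8·28 ≡ 5.
  x = λ² - 31 - 31 = 25 - 62 ≡ 36; y = λ·(31 - 36) - 30 ≡ 18. → (36, 18)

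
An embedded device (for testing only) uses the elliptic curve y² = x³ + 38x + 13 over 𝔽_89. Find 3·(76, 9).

(45, 56)

Write Q = (76, 9).
Repeated addition: build up to 3Q.
2Q: tangent at (76, 9): λ = (3·76² + 38)/(2·9) ≡ 11/18. 18⁻¹ ≡ 5 (mod 89) since 18·5 = 90 ≡ 1, so λ ≡ 11·5 ≡ 55.
  x = λ² - 76 - 76 = 3025 - 152 ≡ 25; y = λ·(76 - 25) - 9 ≡ 37. → (25, 37)
3Q: (25, 37) + (76, 9). λ = (9 - 37)/(76 - 25) ≡ 61/51 mod 89. 51⁻¹ ≡ 7 (mod 89) since 51·7 = 357 ≡ 1, so λ ≡ 71.
  x = λ² - 25 - 76 = 5041 - 101 ≡ 45; y = λ·(25 - 45) - 37 ≡ 56. → (45, 56)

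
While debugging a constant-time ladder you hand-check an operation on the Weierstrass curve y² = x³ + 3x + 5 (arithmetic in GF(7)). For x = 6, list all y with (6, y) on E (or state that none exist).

x³ + 3x + 5 = 239 ≡ 1 (mod 7).
Square roots of 1 mod 7: 1 and 6 (since 1² = 1 ≡ 1).

1, 6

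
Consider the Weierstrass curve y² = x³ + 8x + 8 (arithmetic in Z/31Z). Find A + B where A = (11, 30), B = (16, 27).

(11, 30) + (16, 27). λ = (27 - 30)/(16 - 11) ≡ 28/5 mod 31. 5⁻¹ ≡ 25 (mod 31) since 5·25 = 125 ≡ 1, so λ ≡ 18.
  x = λ² - 11 - 16 = 324 - 27 ≡ 18; y = λ·(11 - 18) - 30 ≡ 30. → (18, 30)

(18, 30)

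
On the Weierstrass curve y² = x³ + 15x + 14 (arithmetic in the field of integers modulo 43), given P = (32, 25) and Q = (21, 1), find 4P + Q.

First 4P:
Repeated addition: build up to 4P.
2P: tangent at (32, 25): λ = (3·32² + 15)/(2·25) ≡ 34/7. 7⁻¹ ≡ 37 (mod 43) since 7·37 = 259 ≡ 1, so λ ≡ 34·37 ≡ 11.
  x = λ² - 32 - 32 = 121 - 64 ≡ 14; y = λ·(32 - 14) - 25 ≡ 1. → (14, 1)
3P: (14, 1) + (32, 25). λ = (25 - 1)/(32 - 14) ≡ 24/18 mod 43. 18⁻¹ ≡ 12 (mod 43) since 18·12 = 216 ≡ 1, so λ ≡ 30.
  x = λ² - 14 - 32 = 900 - 46 ≡ 37; y = λ·(14 - 37) - 1 ≡ 40. → (37, 40)
4P: (37, 40) + (32, 25). λ = (25 - 40)/(32 - 37) ≡ 28/38 mod 43. 38⁻¹ ≡ 17 (mod 43), so λ ≡ 3.
  x = λ² - 37 - 32 = 9 - 69 ≡ 26; y = λ·(37 - 26) - 40 ≡ 36. → (26, 36)
4P = (26, 36).
Finally 4P + Q:
(26, 36) + (21, 1). λ = (1 - 36)/(21 - 26) ≡ 8/38 mod 43. 38⁻¹ ≡ 17 (mod 43) since 38·17 = 646 ≡ 1, so λ ≡ 7.
  x = λ² - 26 - 21 = 49 - 47 ≡ 2; y = λ·(26 - 2) - 36 ≡ 3. → (2, 3)

(2, 3)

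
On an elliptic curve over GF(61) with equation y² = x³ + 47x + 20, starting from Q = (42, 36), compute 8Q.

Double-and-add on 8 = (1000)₂. Start with Q = (42, 36) for the leading 1-bit.
double: tangent at (42, 36): λ = (3·42² + 47)/(2·36) ≡ 32/11. 11⁻¹ ≡ 50 (mod 61) since 11·50 = 550 ≡ 1, so λ ≡ 32·50 ≡ 14.
  x = λ² - 42 - 42 = 196 - 84 ≡ 51; y = λ·(42 - 51) - 36 ≡ 21. → (51, 21)
double: tangent at (51, 21): λ = (3·51² + 47)/(2·21) ≡ 42/42. 42⁻¹ ≡ 16 (mod 61), so λ ≡ 42·16 ≡ 1.
  x = λ² - 51 - 51 = 1 - 102 ≡ 21; y = λ·(51 - 21) - 21 ≡ 9. → (21, 9)
double: tangent at (21, 9): λ = (3·21² + 47)/(2·9) ≡ 28/18. 18⁻¹ ≡ 17 (mod 61), so λ ≡ 28·17 ≡ 49.
  x = λ² - 21 - 21 = 2401 - 42 ≡ 41; y = λ·(21 - 41) - 9 ≡ 48. → (41, 48)

(41, 48)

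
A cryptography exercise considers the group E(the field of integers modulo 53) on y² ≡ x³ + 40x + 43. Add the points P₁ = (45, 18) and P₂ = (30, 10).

(40, 20)

(45, 18) + (30, 10). λ = (10 - 18)/(30 - 45) ≡ 45/38 mod 53. 38⁻¹ ≡ 7 (mod 53) since 38·7 = 266 ≡ 1, so λ ≡ 50.
  x = λ² - 45 - 30 = 2500 - 75 ≡ 40; y = λ·(45 - 40) - 18 ≡ 20. → (40, 20)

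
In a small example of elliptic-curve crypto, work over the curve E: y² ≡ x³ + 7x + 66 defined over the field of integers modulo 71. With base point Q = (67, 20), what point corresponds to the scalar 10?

Repeated addition: build up to 10Q.
2Q: tangent at (67, 20): λ = (3·67² + 7)/(2·20) ≡ 55/40. 40⁻¹ ≡ 16 (mod 71) since 40·16 = 640 ≡ 1, so λ ≡ 55·16 ≡ 28.
  x = λ² - 67 - 67 = 784 - 134 ≡ 11; y = λ·(67 - 11) - 20 ≡ 57. → (11, 57)
3Q: (11, 57) + (67, 20). λ = (20 - 57)/(67 - 11) ≡ 34/56 mod 71. 56⁻¹ ≡ 52 (mod 71), so λ ≡ 64.
  x = λ² - 11 - 67 = 4096 - 78 ≡ 42; y = λ·(11 - 42) - 57 ≡ 18. → (42, 18)
4Q: (42, 18) + (67, 20). λ = (20 - 18)/(67 - 42) ≡ 2/25 mod 71. 25⁻¹ ≡ 54 (mod 71) since 25·54 = 1350 ≡ 1, so λ ≡ 37.
  x = λ² - 42 - 67 = 1369 - 109 ≡ 53; y = λ·(42 - 53) - 18 ≡ 1. → (53, 1)
5Q: (53, 1) + (67, 20). λ = (20 - 1)/(67 - 53) ≡ 19/14 mod 71. 14⁻¹ ≡ 66 (mod 71), so λ ≡ 47.
  x = λ² - 53 - 67 = 2209 - 120 ≡ 30; y = λ·(53 - 30) - 1 ≡ 15. → (30, 15)
6Q: (30, 15) + (67, 20). λ = (20 - 15)/(67 - 30) ≡ 5/37 mod 71. 37⁻¹ ≡ 48 (mod 71), so λ ≡ 27.
  x = λ² - 30 - 67 = 729 - 97 ≡ 64; y = λ·(30 - 64) - 15 ≡ 61. → (64, 61)
7Q: (64, 61) + (67, 20). λ = (20 - 61)/(67 - 64) ≡ 30/3 mod 71. 3⁻¹ ≡ 24 (mod 71), so λ ≡ 10.
  x = λ² - 64 - 67 = 100 - 131 ≡ 40; y = λ·(64 - 40) - 61 ≡ 37. → (40, 37)
8Q: (40, 37) + (67, 20). λ = (20 - 37)/(67 - 40) ≡ 54/27 mod 71. 27⁻¹ ≡ 50 (mod 71) since 27·50 = 1350 ≡ 1, so λ ≡ 2.
  x = λ² - 40 - 67 = 4 - 107 ≡ 39; y = λ·(40 - 39) - 37 ≡ 36. → (39, 36)
9Q: (39, 36) + (67, 20). λ = (20 - 36)/(67 - 39) ≡ 55/28 mod 71. 28⁻¹ ≡ 33 (mod 71), so λ ≡ 40.
  x = λ² - 39 - 67 = 1600 - 106 ≡ 3; y = λ·(39 - 3) - 36 ≡ 55. → (3, 55)
10Q: (3, 55) + (67, 20). λ = (20 - 55)/(67 - 3) ≡ 36/64 mod 71. 64⁻¹ ≡ 10 (mod 71), so λ ≡ 5.
  x = λ² - 3 - 67 = 25 - 70 ≡ 26; y = λ·(3 - 26) - 55 ≡ 43. → (26, 43)

(26, 43)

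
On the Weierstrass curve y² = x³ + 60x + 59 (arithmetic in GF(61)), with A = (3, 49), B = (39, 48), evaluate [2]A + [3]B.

First 2A:
Repeated addition: build up to 2A.
2A: tangent at (3, 49): λ = (3·3² + 60)/(2·49) ≡ 26/37. 37⁻¹ ≡ 33 (mod 61), so λ ≡ 26·33 ≡ 4.
  x = λ² - 3 - 3 = 16 - 6 ≡ 10; y = λ·(3 - 10) - 49 ≡ 45. → (10, 45)
2A = (10, 45).
Next 3B:
Repeated addition: build up to 3B.
2B: tangent at (39, 48): λ = (3·39² + 60)/(2·48) ≡ 48/35. 35⁻¹ ≡ 7 (mod 61), so λ ≡ 48·7 ≡ 31.
  x = λ² - 39 - 39 = 961 - 78 ≡ 29; y = λ·(39 - 29) - 48 ≡ 18. → (29, 18)
3B: (29, 18) + (39, 48). λ = (48 - 18)/(39 - 29) ≡ 30/10 mod 61. 10⁻¹ ≡ 55 (mod 61) since 10·55 = 550 ≡ 1, so λ ≡ 3.
  x = λ² - 29 - 39 = 9 - 68 ≡ 2; y = λ·(29 - 2) - 18 ≡ 2. → (2, 2)
3B = (2, 2).
Finally 2A + 3B:
(10, 45) + (2, 2). λ = (2 - 45)/(2 - 10) ≡ 18/53 mod 61. 53⁻¹ ≡ 38 (mod 61) since 53·38 = 2014 ≡ 1, so λ ≡ 13.
  x = λ² - 10 - 2 = 169 - 12 ≡ 35; y = λ·(10 - 35) - 45 ≡ 57. → (35, 57)

(35, 57)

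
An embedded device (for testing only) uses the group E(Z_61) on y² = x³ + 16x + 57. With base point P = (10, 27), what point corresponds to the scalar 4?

(50, 21)

Double-and-add on 4 = (100)₂. Start with P = (10, 27) for the leading 1-bit.
double: tangent at (10, 27): λ = (3·10² + 16)/(2·27) ≡ 11/54. 54⁻¹ ≡ 26 (mod 61), so λ ≡ 11·26 ≡ 42.
  x = λ² - 10 - 10 = 1764 - 20 ≡ 36; y = λ·(10 - 36) - 27 ≡ 40. → (36, 40)
double: tangent at (36, 40): λ = (3·36² + 16)/(2·40) ≡ 0/19. 19⁻¹ ≡ 45 (mod 61) since 19·45 = 855 ≡ 1, so λ ≡ 0·45 ≡ 0.
  x = λ² - 36 - 36 = 0 - 72 ≡ 50; y = λ·(36 - 50) - 40 ≡ 21. → (50, 21)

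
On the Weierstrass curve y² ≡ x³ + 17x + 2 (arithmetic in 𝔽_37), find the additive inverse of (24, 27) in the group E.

-(24, 27) = (24, -27 mod 37) = (24, 10).

(24, 10)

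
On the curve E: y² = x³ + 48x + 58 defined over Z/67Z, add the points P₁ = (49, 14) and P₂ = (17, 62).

(20, 43)

(49, 14) + (17, 62). λ = (62 - 14)/(17 - 49) ≡ 48/35 mod 67. 35⁻¹ ≡ 23 (mod 67) since 35·23 = 805 ≡ 1, so λ ≡ 32.
  x = λ² - 49 - 17 = 1024 - 66 ≡ 20; y = λ·(49 - 20) - 14 ≡ 43. → (20, 43)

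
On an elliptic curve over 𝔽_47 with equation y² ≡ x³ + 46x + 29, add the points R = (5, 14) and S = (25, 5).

(38, 22)

(5, 14) + (25, 5). λ = (5 - 14)/(25 - 5) ≡ 38/20 mod 47. 20⁻¹ ≡ 40 (mod 47), so λ ≡ 16.
  x = λ² - 5 - 25 = 256 - 30 ≡ 38; y = λ·(5 - 38) - 14 ≡ 22. → (38, 22)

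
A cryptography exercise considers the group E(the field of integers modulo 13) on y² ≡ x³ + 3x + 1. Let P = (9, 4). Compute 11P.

Repeated addition: build up to 11P.
2P: tangent at (9, 4): λ = (3·9² + 3)/(2·4) ≡ 12/8. 8⁻¹ ≡ 5 (mod 13), so λ ≡ 12·5 ≡ 8.
  x = λ² - 9 - 9 = 64 - 18 ≡ 7; y = λ·(9 - 7) - 4 ≡ 12. → (7, 12)
3P: (7, 12) + (9, 4). λ = (4 - 12)/(9 - 7) ≡ 5/2 mod 13. 2⁻¹ ≡ 7 (mod 13) since 2·7 = 14 ≡ 1, so λ ≡ 9.
  x = λ² - 7 - 9 = 81 - 16 ≡ 0; y = λ·(7 - 0) - 12 ≡ 12. → (0, 12)
4P: (0, 12) + (9, 4). λ = (4 - 12)/(9 - 0) ≡ 5/9 mod 13. 9⁻¹ ≡ 3 (mod 13) since 9·3 = 27 ≡ 1, so λ ≡ 2.
  x = λ² - 0 - 9 = 4 - 9 ≡ 8; y = λ·(0 - 8) - 12 ≡ 11. → (8, 11)
5P: (8, 11) + (9, 4). λ = (4 - 11)/(9 - 8) ≡ 6/1 mod 13. 1⁻¹ ≡ 1 (mod 13), so λ ≡ 6.
  x = λ² - 8 - 9 = 36 - 17 ≡ 6; y = λ·(8 - 6) - 11 ≡ 1. → (6, 1)
6P: (6, 1) + (9, 4). λ = (4 - 1)/(9 - 6) ≡ 3/3 mod 13. 3⁻¹ ≡ 9 (mod 13), so λ ≡ 1.
  x = λ² - 6 - 9 = 1 - 15 ≡ 12; y = λ·(6 - 12) - 1 ≡ 6. → (12, 6)
7P: (12, 6) + (9, 4). λ = (4 - 6)/(9 - 12) ≡ 11/10 mod 13. 10⁻¹ ≡ 4 (mod 13), so λ ≡ 5.
  x = λ² - 12 - 9 = 25 - 21 ≡ 4; y = λ·(12 - 4) - 6 ≡ 8. → (4, 8)
8P: (4, 8) + (9, 4). λ = (4 - 8)/(9 - 4) ≡ 9/5 mod 13. 5⁻¹ ≡ 8 (mod 13), so λ ≡ 7.
  x = λ² - 4 - 9 = 49 - 13 ≡ 10; y = λ·(4 - 10) - 8 ≡ 2. → (10, 2)
9P: (10, 2) + (9, 4). λ = (4 - 2)/(9 - 10) ≡ 2/12 mod 13. 12⁻¹ ≡ 12 (mod 13) since 12·12 = 144 ≡ 1, so λ ≡ 11.
  x = λ² - 10 - 9 = 121 - 19 ≡ 11; y = λ·(10 - 11) - 2 ≡ 0. → (11, 0)
10P: (11, 0) + (9, 4). λ = (4 - 0)/(9 - 11) ≡ 4/11 mod 13. 11⁻¹ ≡ 6 (mod 13) since 11·6 = 66 ≡ 1, so λ ≡ 11.
  x = λ² - 11 - 9 = 121 - 20 ≡ 10; y = λ·(11 - 10) - 0 ≡ 11. → (10, 11)
11P: (10, 11) + (9, 4). λ = (4 - 11)/(9 - 10) ≡ 6/12 mod 13. 12⁻¹ ≡ 12 (mod 13), so λ ≡ 7.
  x = λ² - 10 - 9 = 49 - 19 ≡ 4; y = λ·(10 - 4) - 11 ≡ 5. → (4, 5)

(4, 5)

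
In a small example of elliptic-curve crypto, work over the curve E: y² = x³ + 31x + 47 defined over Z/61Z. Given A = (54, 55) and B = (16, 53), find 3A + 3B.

(20, 26)

First 3A:
Repeated addition: build up to 3A.
2A: tangent at (54, 55): λ = (3·54² + 31)/(2·55) ≡ 56/49. 49⁻¹ ≡ 5 (mod 61) since 49·5 = 245 ≡ 1, so λ ≡ 56·5 ≡ 36.
  x = λ² - 54 - 54 = 1296 - 108 ≡ 29; y = λ·(54 - 29) - 55 ≡ 52. → (29, 52)
3A: (29, 52) + (54, 55). λ = (55 - 52)/(54 - 29) ≡ 3/25 mod 61. 25⁻¹ ≡ 22 (mod 61), so λ ≡ 5.
  x = λ² - 29 - 54 = 25 - 83 ≡ 3; y = λ·(29 - 3) - 52 ≡ 17. → (3, 17)
3A = (3, 17).
Next 3B:
Repeated addition: build up to 3B.
2B: tangent at (16, 53): λ = (3·16² + 31)/(2·53) ≡ 6/45. 45⁻¹ ≡ 19 (mod 61), so λ ≡ 6·19 ≡ 53.
  x = λ² - 16 - 16 = 2809 - 32 ≡ 32; y = λ·(16 - 32) - 53 ≡ 14. → (32, 14)
3B: (32, 14) + (16, 53). λ = (53 - 14)/(16 - 32) ≡ 39/45 mod 61. 45⁻¹ ≡ 19 (mod 61), so λ ≡ 9.
  x = λ² - 32 - 16 = 81 - 48 ≡ 33; y = λ·(32 - 33) - 14 ≡ 38. → (33, 38)
3B = (33, 38).
Finally 3A + 3B:
(3, 17) + (33, 38). λ = (38 - 17)/(33 - 3) ≡ 21/30 mod 61. 30⁻¹ ≡ 59 (mod 61) since 30·59 = 1770 ≡ 1, so λ ≡ 19.
  x = λ² - 3 - 33 = 361 - 36 ≡ 20; y = λ·(3 - 20) - 17 ≡ 26. → (20, 26)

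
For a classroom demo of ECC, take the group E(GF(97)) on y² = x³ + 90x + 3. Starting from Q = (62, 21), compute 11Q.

(62, 76)

Double-and-add on 11 = (1011)₂. Start with Q = (62, 21) for the leading 1-bit.
double: tangent at (62, 21): λ = (3·62² + 90)/(2·21) ≡ 79/42. 42⁻¹ ≡ 67 (mod 97), so λ ≡ 79·67 ≡ 55.
  x = λ² - 62 - 62 = 3025 - 124 ≡ 88; y = λ·(62 - 88) - 21 ≡ 4. → (88, 4)
double: tangent at (88, 4): λ = (3·88² + 90)/(2·4) ≡ 42/8. 8⁻¹ ≡ 85 (mod 97) since 8·85 = 680 ≡ 1, so λ ≡ 42·85 ≡ 78.
  x = λ² - 88 - 88 = 6084 - 176 ≡ 88; y = λ·(88 - 88) - 4 ≡ 93. → (88, 93)
add Q: (88, 93) + (62, 21). λ = (21 - 93)/(62 - 88) ≡ 25/71 mod 97. 71⁻¹ ≡ 41 (mod 97), so λ ≡ 55.
  x = λ² - 88 - 62 = 3025 - 150 ≡ 62; y = λ·(88 - 62) - 93 ≡ 76. → (62, 76)
double: tangent at (62, 76): λ = (3·62² + 90)/(2·76) ≡ 79/55. 55⁻¹ ≡ 30 (mod 97) since 55·30 = 1650 ≡ 1, so λ ≡ 79·30 ≡ 42.
  x = λ² - 62 - 62 = 1764 - 124 ≡ 88; y = λ·(62 - 88) - 76 ≡ 93. → (88, 93)
add Q: (88, 93) + (62, 21). λ = (21 - 93)/(62 - 88) ≡ 25/71 mod 97. 71⁻¹ ≡ 41 (mod 97), so λ ≡ 55.
  x = λ² - 88 - 62 = 3025 - 150 ≡ 62; y = λ·(88 - 62) - 93 ≡ 76. → (62, 76)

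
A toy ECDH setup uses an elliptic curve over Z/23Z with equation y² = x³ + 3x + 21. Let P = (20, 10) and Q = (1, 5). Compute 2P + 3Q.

(1, 5)

First 2P:
Repeated addition: build up to 2P.
2P: tangent at (20, 10): λ = (3·20² + 3)/(2·10) ≡ 7/20. 20⁻¹ ≡ 15 (mod 23), so λ ≡ 7·15 ≡ 13.
  x = λ² - 20 - 20 = 169 - 40 ≡ 14; y = λ·(20 - 14) - 10 ≡ 22. → (14, 22)
2P = (14, 22).
Next 3Q:
Repeated addition: build up to 3Q.
2Q: tangent at (1, 5): λ = (3·1² + 3)/(2·5) ≡ 6/10. 10⁻¹ ≡ 7 (mod 23), so λ ≡ 6·7 ≡ 19.
  x = λ² - 1 - 1 = 361 - 2 ≡ 14; y = λ·(1 - 14) - 5 ≡ 1. → (14, 1)
3Q: (14, 1) + (1, 5). λ = (5 - 1)/(1 - 14) ≡ 4/10 mod 23. 10⁻¹ ≡ 7 (mod 23) since 10·7 = 70 ≡ 1, so λ ≡ 5.
  x = λ² - 14 - 1 = 25 - 15 ≡ 10; y = λ·(14 - 10) - 1 ≡ 19. → (10, 19)
3Q = (10, 19).
Finally 2P + 3Q:
(14, 22) + (10, 19). λ = (19 - 22)/(10 - 14) ≡ 20/19 mod 23. 19⁻¹ ≡ 17 (mod 23) since 19·17 = 323 ≡ 1, so λ ≡ 18.
  x = λ² - 14 - 10 = 324 - 24 ≡ 1; y = λ·(14 - 1) - 22 ≡ 5. → (1, 5)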